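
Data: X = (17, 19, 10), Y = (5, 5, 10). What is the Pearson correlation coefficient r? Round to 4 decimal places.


r = sum((xi-xbar)(yi-ybar)) / sqrt(sum((xi-xbar)^2) * sum((yi-ybar)^2))
n = 3, xbar = 46/3 ≈ 15.333333, ybar = 20/3 ≈ 6.666667
Sxy = sum((xi-xbar)(yi-ybar)) = -80/3 ≈ -26.666667
Sxx = sum((xi-xbar)^2) = 134/3 ≈ 44.666667
Syy = sum((yi-ybar)^2) = 50/3 ≈ 16.666667
sqrt(Sxx*Syy) ≈ 27.284509
r = Sxy / sqrt(Sxx*Syy) = -26.666667 / 27.284509 ≈ -0.977356

-0.9774


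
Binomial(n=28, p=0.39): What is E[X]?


E[X] = n*p = 28 * 0.39 = 10.92

10.92


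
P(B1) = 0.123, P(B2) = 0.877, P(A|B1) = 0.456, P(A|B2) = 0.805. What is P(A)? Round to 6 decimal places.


P(A) = P(A|B1)*P(B1) + P(A|B2)*P(B2)
P(A|B1)*P(B1) = 0.456 * 0.123 = 0.056088
P(A|B2)*P(B2) = 0.805 * 0.877 = 0.705985
P(A) = 0.056088 + 0.705985 = 0.762073

0.762073


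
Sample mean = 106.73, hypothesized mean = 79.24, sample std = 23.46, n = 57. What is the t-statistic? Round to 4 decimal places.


t = (xbar - mu0) / (s/sqrt(n))
xbar - mu0 = 106.73 - 79.24 = 27.49
sqrt(57) ≈ 7.54983444
s/sqrt(n) = 23.46 / 7.54983444 ≈ 3.10735291
t = 27.49 / 3.10735291 ≈ 8.846758

8.8468


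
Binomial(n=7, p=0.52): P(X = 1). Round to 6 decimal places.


P = C(n,k) * p^k * (1-p)^(n-k)
C(7,1) = 7
p^k = 0.52^1 = 0.52
(1-p)^(n-k) = 0.48^6 ≈ 0.01223059
P = 7 * 0.52 * 0.01223059 ≈ 0.044519

0.044519


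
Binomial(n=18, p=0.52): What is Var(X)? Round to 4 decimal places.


Var = n*p*(1-p) = 18 * 0.52 * 0.48 = 4.4928

4.4928


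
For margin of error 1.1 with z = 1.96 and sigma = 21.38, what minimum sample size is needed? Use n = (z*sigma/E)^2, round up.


z*sigma/E = 1.96 * 21.38 / 1.1 = 52381/1375 ≈ 38.095273
(z*sigma/E)^2 ≈ 1451.249804
round up: n = 1452

1452


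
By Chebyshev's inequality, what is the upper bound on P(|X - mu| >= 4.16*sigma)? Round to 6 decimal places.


P <= 1/k^2
k^2 = 4.16^2 = 17.3056
1/k^2 = 1 / 17.3056 ≈ 0.05778476

0.057785


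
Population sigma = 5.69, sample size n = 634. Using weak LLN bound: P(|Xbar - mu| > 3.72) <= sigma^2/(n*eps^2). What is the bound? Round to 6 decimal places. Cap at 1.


bound = min(1, sigma^2/(n*eps^2))
sigma^2 = 5.69^2 = 32.3761
n*eps^2 = 634 * 3.72^2 = 634 * 13.8384 = 8773.5456
sigma^2/(n*eps^2) = 32.3761 / 8773.5456 ≈ 0.00369020

0.003690


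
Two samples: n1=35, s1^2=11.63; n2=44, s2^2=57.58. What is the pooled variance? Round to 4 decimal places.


sp^2 = ((n1-1)*s1^2 + (n2-1)*s2^2)/(n1+n2-2)
(n1-1)*s1^2 = 34 * 11.63 = 395.42
(n2-1)*s2^2 = 43 * 57.58 = 2475.94
numerator = 395.42 + 2475.94 = 2871.36
n1+n2-2 = 77
sp^2 = 2871.36 / 77 = 71784/1925 ≈ 37.290390

37.2904


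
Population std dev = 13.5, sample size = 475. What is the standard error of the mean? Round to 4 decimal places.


SE = sigma / sqrt(n)
sqrt(475) ≈ 21.794495
SE = 13.5 / 21.794495 ≈ 0.619422

0.6194


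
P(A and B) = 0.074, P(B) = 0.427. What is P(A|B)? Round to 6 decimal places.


P(A|B) = P(A and B) / P(B) = 0.074 / 0.427 = 74/427 ≈ 0.17330211

0.173302


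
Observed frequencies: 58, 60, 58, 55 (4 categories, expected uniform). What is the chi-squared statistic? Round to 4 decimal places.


chi2 = sum((O-E)^2/E), E = total/4
total = 231, E = 231/4 = 57.75
(58 - 57.75)^2 / 57.75 = 0.0625 / 57.75 = 1/924 ≈ 0.001082
(60 - 57.75)^2 / 57.75 = 5.0625 / 57.75 = 27/308 ≈ 0.087662
(58 - 57.75)^2 / 57.75 = 0.0625 / 57.75 = 1/924 ≈ 0.001082
(55 - 57.75)^2 / 57.75 = 7.5625 / 57.75 = 11/84 ≈ 0.130952
chi2 = 17/77 ≈ 0.220779

0.2208


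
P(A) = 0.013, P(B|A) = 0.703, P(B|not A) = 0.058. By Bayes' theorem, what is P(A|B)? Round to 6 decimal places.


P(A|B) = P(B|A)*P(A) / P(B), P(B) = P(B|A)*P(A) + P(B|not A)*P(not A)
P(B|A)*P(A) = 0.703 * 0.013 = 0.009139
P(B|not A)*P(not A) = 0.058 * 0.987 = 0.057246
P(B) = 0.009139 + 0.057246 = 0.066385
P(A|B) = 0.009139 / 0.066385 ≈ 0.13766664

0.137667


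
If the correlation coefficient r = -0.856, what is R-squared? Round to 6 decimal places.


R^2 = r^2 = (-0.856)^2 = 0.732736

0.732736


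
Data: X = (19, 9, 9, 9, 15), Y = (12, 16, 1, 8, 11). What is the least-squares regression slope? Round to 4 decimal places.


b = sum((xi-xbar)(yi-ybar)) / sum((xi-xbar)^2)
n = 5, xbar = 61/5 = 12.2, ybar = 48/5 = 9.6
Sxy = sum((xi-xbar)(yi-ybar)) = 32.4
Sxx = sum((xi-xbar)^2) = 84.8
b = Sxy / Sxx = 81/212 ≈ 0.382075

0.3821


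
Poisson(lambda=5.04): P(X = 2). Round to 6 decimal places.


P = e^(-lam) * lam^k / k!
e^(-5.04) ≈ 0.006473748
lam^k = 5.04^2 = 25.4016
k! = 2! = 2
P = 0.006473748 * 25.4016 / 2 ≈ 0.082222

0.082222


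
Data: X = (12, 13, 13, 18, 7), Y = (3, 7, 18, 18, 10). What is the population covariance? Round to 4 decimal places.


Cov = (1/n)*sum((xi-xbar)(yi-ybar))
n = 5, xbar = 63/5 = 12.6, ybar = 56/5 = 11.2
sum((xi-xbar)(yi-ybar)) = 49.4
Cov = 49.4 / 5 = 9.88

9.8800


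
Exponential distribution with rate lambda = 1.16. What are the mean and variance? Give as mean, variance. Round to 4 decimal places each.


mean = 1/lam, var = 1/lam^2
mean = 1 / 1.16 = 25/29 ≈ 0.862069
lam^2 = 1.16^2 = 1.3456
var = 1 / 1.3456 = 625/841 ≈ 0.743163

0.8621, 0.7432


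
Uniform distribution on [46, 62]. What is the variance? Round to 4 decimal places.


Var = (b-a)^2 / 12
(b-a)^2 = (62 - 46)^2 = 256
Var = 256/12 ≈ 21.333333

21.3333


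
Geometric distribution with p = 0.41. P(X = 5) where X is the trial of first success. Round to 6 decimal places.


P = (1-p)^(k-1) * p
(1-p)^(k-1) = 0.59^4 ≈ 0.1211736
P = 0.1211736 * 0.41 ≈ 0.04968118

0.049681


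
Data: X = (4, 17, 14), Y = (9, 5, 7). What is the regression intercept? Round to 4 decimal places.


a = ybar - b*xbar, where b = sum((xi-xbar)(yi-ybar)) / sum((xi-xbar)^2)
n = 3, xbar = 35/3 ≈ 11.666667, ybar = 21/3 = 7
Sxy = sum((xi-xbar)(yi-ybar)) = -26
Sxx = sum((xi-xbar)^2) = 278/3 ≈ 92.666667
b = Sxy / Sxx = -39/139 ≈ -0.280576
a = 7 - (-0.280576) * 11.666667 = 1428/139 ≈ 10.273381

10.2734


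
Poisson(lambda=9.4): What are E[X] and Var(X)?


E[X] = Var(X) = lambda = 9.4

9.4, 9.4


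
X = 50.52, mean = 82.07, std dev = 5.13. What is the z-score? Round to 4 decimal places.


z = (X - mu) / sigma
X - mu = 50.52 - 82.07 = -31.55
z = -31.55 / 5.13 = -3155/513 ≈ -6.150097

-6.1501


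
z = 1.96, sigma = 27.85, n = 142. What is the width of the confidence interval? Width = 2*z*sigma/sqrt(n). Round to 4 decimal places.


width = 2*z*sigma/sqrt(n)
2*z*sigma = 2 * 1.96 * 27.85 = 109.172
sqrt(142) ≈ 11.916375
width = 109.172 / 11.916375 ≈ 9.161511

9.1615


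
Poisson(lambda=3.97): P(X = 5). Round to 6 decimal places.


P = e^(-lam) * lam^k / k!
e^(-3.97) ≈ 0.01887343
lam^k = 3.97^5 ≈ 986.171696
k! = 5! = 120
P = 0.01887343 * 986.171696 / 120 ≈ 0.155104

0.155104


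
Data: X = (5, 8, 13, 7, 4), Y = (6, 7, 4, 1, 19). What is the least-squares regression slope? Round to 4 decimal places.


b = sum((xi-xbar)(yi-ybar)) / sum((xi-xbar)^2)
n = 5, xbar = 37/5 = 7.4, ybar = 37/5 = 7.4
Sxy = sum((xi-xbar)(yi-ybar)) = -52.8
Sxx = sum((xi-xbar)^2) = 49.2
b = Sxy / Sxx = -44/41 ≈ -1.073171

-1.0732


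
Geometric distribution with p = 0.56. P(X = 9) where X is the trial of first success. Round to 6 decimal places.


P = (1-p)^(k-1) * p
(1-p)^(k-1) = 0.44^8 ≈ 0.001404822
P = 0.001404822 * 0.56 ≈ 0.0007867005

0.000787


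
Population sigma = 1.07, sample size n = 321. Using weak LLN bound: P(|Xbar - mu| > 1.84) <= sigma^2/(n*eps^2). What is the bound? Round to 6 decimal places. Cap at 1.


bound = min(1, sigma^2/(n*eps^2))
sigma^2 = 1.07^2 = 1.1449
n*eps^2 = 321 * 1.84^2 = 321 * 3.3856 = 1086.7776
sigma^2/(n*eps^2) = 1.1449 / 1086.7776 ≈ 0.00105348

0.001053


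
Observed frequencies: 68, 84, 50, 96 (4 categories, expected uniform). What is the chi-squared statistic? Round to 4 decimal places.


chi2 = sum((O-E)^2/E), E = total/4
total = 298, E = 298/4 = 74.5
(68 - 74.5)^2 / 74.5 = 42.25 / 74.5 = 169/298 ≈ 0.567114
(84 - 74.5)^2 / 74.5 = 90.25 / 74.5 = 361/298 ≈ 1.211409
(50 - 74.5)^2 / 74.5 = 600.25 / 74.5 = 2401/298 ≈ 8.057047
(96 - 74.5)^2 / 74.5 = 462.25 / 74.5 = 1849/298 ≈ 6.204698
chi2 = 2390/149 ≈ 16.040268

16.0403


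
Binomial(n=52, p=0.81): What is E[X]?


E[X] = n*p = 52 * 0.81 = 42.12

42.12


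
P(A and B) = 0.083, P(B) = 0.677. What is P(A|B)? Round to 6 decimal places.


P(A|B) = P(A and B) / P(B) = 0.083 / 0.677 = 83/677 ≈ 0.12259970

0.122600


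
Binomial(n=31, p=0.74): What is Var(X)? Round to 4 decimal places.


Var = n*p*(1-p) = 31 * 0.74 * 0.26 = 5.9644

5.9644


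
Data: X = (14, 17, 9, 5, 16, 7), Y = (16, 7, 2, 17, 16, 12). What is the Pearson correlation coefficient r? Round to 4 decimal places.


r = sum((xi-xbar)(yi-ybar)) / sqrt(sum((xi-xbar)^2) * sum((yi-ybar)^2))
n = 6, xbar = 68/6 = 34/3 ≈ 11.333333, ybar = 70/6 = 35/3 ≈ 11.666667
Sxy = sum((xi-xbar)(yi-ybar)) = -22/3 ≈ -7.333333
Sxx = sum((xi-xbar)^2) = 376/3 ≈ 125.333333
Syy = sum((yi-ybar)^2) = 544/3 ≈ 181.333333
sqrt(Sxx*Syy) ≈ 150.755136
r = Sxy / sqrt(Sxx*Syy) = -7.333333 / 150.755136 ≈ -0.048644

-0.0486


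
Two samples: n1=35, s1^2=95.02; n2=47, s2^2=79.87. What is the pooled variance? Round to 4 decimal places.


sp^2 = ((n1-1)*s1^2 + (n2-1)*s2^2)/(n1+n2-2)
(n1-1)*s1^2 = 34 * 95.02 = 3230.68
(n2-1)*s2^2 = 46 * 79.87 = 3674.02
numerator = 3230.68 + 3674.02 = 6904.7
n1+n2-2 = 80
sp^2 = 6904.7 / 80 = 86.30875

86.3088


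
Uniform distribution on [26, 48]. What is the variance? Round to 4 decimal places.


Var = (b-a)^2 / 12
(b-a)^2 = (48 - 26)^2 = 484
Var = 484/12 ≈ 40.333333

40.3333


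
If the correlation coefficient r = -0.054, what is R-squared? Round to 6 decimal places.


R^2 = r^2 = (-0.054)^2 = 0.002916

0.002916


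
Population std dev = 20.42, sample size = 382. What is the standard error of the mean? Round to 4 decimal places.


SE = sigma / sqrt(n)
sqrt(382) ≈ 19.544820
SE = 20.42 / 19.544820 ≈ 1.044778

1.0448


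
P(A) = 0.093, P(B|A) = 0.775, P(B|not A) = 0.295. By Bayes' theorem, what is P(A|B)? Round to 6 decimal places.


P(A|B) = P(B|A)*P(A) / P(B), P(B) = P(B|A)*P(A) + P(B|not A)*P(not A)
P(B|A)*P(A) = 0.775 * 0.093 = 0.072075
P(B|not A)*P(not A) = 0.295 * 0.907 = 0.267565
P(B) = 0.072075 + 0.267565 = 0.33964
P(A|B) = 0.072075 / 0.33964 ≈ 0.21220999

0.212210


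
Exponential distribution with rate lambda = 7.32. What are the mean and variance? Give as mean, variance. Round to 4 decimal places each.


mean = 1/lam, var = 1/lam^2
mean = 1 / 7.32 = 25/183 ≈ 0.136612
lam^2 = 7.32^2 = 53.5824
var = 1 / 53.5824 ≈ 0.018663

0.1366, 0.0187


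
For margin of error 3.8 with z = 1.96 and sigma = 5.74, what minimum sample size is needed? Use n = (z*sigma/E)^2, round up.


z*sigma/E = 1.96 * 5.74 / 3.8 = 14063/4750 ≈ 2.960632
(z*sigma/E)^2 ≈ 8.765339
round up: n = 9

9


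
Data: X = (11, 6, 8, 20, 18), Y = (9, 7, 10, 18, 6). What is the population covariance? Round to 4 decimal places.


Cov = (1/n)*sum((xi-xbar)(yi-ybar))
n = 5, xbar = 63/5 = 12.6, ybar = 50/5 = 10
sum((xi-xbar)(yi-ybar)) = 59
Cov = 59 / 5 = 11.8

11.8000


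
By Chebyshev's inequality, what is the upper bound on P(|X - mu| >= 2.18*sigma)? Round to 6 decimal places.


P <= 1/k^2
k^2 = 2.18^2 = 4.7524
1/k^2 = 1 / 4.7524 ≈ 0.21042000

0.210420


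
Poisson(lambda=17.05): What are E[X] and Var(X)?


E[X] = Var(X) = lambda = 17.05

17.05, 17.05


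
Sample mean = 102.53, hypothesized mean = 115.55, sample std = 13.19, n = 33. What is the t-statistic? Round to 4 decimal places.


t = (xbar - mu0) / (s/sqrt(n))
xbar - mu0 = 102.53 - 115.55 = -13.02
sqrt(33) ≈ 5.74456265
s/sqrt(n) = 13.19 / 5.74456265 ≈ 2.29608428
t = -13.02 / 2.29608428 ≈ -5.670524

-5.6705


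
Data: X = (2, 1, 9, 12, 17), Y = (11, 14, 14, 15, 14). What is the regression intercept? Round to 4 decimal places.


a = ybar - b*xbar, where b = sum((xi-xbar)(yi-ybar)) / sum((xi-xbar)^2)
n = 5, xbar = 41/5 = 8.2, ybar = 68/5 = 13.6
Sxy = sum((xi-xbar)(yi-ybar)) = 22.4
Sxx = sum((xi-xbar)^2) = 182.8
b = Sxy / Sxx = 56/457 ≈ 0.122538
a = 13.6 - 0.122538 * 8.2 = 5756/457 ≈ 12.595186

12.5952


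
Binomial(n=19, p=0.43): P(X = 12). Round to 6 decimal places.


P = C(n,k) * p^k * (1-p)^(n-k)
C(19,12) = 50388
p^k = 0.43^12 ≈ 0.00003995963
(1-p)^(n-k) = 0.57^7 ≈ 0.01954897
P = 50388 * 0.00003995963 * 0.01954897 ≈ 0.039362

0.039362


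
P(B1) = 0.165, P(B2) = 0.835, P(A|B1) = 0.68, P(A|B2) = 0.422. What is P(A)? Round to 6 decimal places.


P(A) = P(A|B1)*P(B1) + P(A|B2)*P(B2)
P(A|B1)*P(B1) = 0.68 * 0.165 = 0.1122
P(A|B2)*P(B2) = 0.422 * 0.835 = 0.35237
P(A) = 0.1122 + 0.35237 = 0.46457

0.464570


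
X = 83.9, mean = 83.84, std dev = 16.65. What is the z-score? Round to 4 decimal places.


z = (X - mu) / sigma
X - mu = 83.9 - 83.84 = 0.06
z = 0.06 / 16.65 = 2/555 ≈ 0.003604

0.0036


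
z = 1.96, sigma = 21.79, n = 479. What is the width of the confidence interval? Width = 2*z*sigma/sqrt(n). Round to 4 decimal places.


width = 2*z*sigma/sqrt(n)
2*z*sigma = 2 * 1.96 * 21.79 = 85.4168
sqrt(479) ≈ 21.886069
width = 85.4168 / 21.886069 ≈ 3.902793

3.9028


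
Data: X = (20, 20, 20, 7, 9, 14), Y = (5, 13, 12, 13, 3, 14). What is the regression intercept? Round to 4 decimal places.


a = ybar - b*xbar, where b = sum((xi-xbar)(yi-ybar)) / sum((xi-xbar)^2)
n = 6, xbar = 90/6 = 15, ybar = 60/6 = 10
Sxy = sum((xi-xbar)(yi-ybar)) = 14
Sxx = sum((xi-xbar)^2) = 176
b = Sxy / Sxx = 7/88 ≈ 0.079545
a = 10 - 0.079545 * 15 = 775/88 ≈ 8.806818

8.8068


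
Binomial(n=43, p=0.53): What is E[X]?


E[X] = n*p = 43 * 0.53 = 22.79

22.79


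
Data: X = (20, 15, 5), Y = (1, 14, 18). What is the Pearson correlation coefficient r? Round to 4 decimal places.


r = sum((xi-xbar)(yi-ybar)) / sqrt(sum((xi-xbar)^2) * sum((yi-ybar)^2))
n = 3, xbar = 40/3 ≈ 13.333333, ybar = 33/3 = 11
Sxy = sum((xi-xbar)(yi-ybar)) = -120
Sxx = sum((xi-xbar)^2) = 350/3 ≈ 116.666667
Syy = sum((yi-ybar)^2) = 158
sqrt(Sxx*Syy) ≈ 135.769412
r = Sxy / sqrt(Sxx*Syy) = -120 / 135.769412 ≈ -0.883852

-0.8839


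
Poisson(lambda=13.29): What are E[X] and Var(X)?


E[X] = Var(X) = lambda = 13.29

13.29, 13.29


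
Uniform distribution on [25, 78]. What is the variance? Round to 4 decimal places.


Var = (b-a)^2 / 12
(b-a)^2 = (78 - 25)^2 = 2809
Var = 2809/12 ≈ 234.083333

234.0833


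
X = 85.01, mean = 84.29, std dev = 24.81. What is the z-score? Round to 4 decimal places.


z = (X - mu) / sigma
X - mu = 85.01 - 84.29 = 0.72
z = 0.72 / 24.81 = 24/827 ≈ 0.029021

0.0290


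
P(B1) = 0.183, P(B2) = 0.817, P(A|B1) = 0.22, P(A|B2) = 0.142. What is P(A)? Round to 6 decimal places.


P(A) = P(A|B1)*P(B1) + P(A|B2)*P(B2)
P(A|B1)*P(B1) = 0.22 * 0.183 = 0.04026
P(A|B2)*P(B2) = 0.142 * 0.817 = 0.116014
P(A) = 0.04026 + 0.116014 = 0.156274

0.156274


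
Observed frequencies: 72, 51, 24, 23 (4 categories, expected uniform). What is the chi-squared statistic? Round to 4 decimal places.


chi2 = sum((O-E)^2/E), E = total/4
total = 170, E = 170/4 = 42.5
(72 - 42.5)^2 / 42.5 = 870.25 / 42.5 = 3481/170 ≈ 20.476471
(51 - 42.5)^2 / 42.5 = 72.25 / 42.5 = 1.7
(24 - 42.5)^2 / 42.5 = 342.25 / 42.5 = 1369/170 ≈ 8.052941
(23 - 42.5)^2 / 42.5 = 380.25 / 42.5 = 1521/170 ≈ 8.947059
chi2 = 666/17 ≈ 39.176471

39.1765


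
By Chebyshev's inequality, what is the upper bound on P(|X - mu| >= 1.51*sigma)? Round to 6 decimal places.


P <= 1/k^2
k^2 = 1.51^2 = 2.2801
1/k^2 = 1 / 2.2801 ≈ 0.43857726

0.438577


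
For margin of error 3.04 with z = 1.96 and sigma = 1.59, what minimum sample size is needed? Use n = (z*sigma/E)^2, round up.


z*sigma/E = 1.96 * 1.59 / 3.04 = 7791/7600 ≈ 1.025132
(z*sigma/E)^2 ≈ 1.050895
round up: n = 2

2


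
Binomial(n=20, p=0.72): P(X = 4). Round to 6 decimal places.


P = C(n,k) * p^k * (1-p)^(n-k)
C(20,4) = 4845
p^k = 0.72^4 ≈ 0.2687386
(1-p)^(n-k) = 0.28^16 ≈ 0.000000001427343
P = 4845 * 0.2687386 * 0.000000001427343 ≈ 0.000002

0.000002


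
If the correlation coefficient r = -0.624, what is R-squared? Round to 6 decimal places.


R^2 = r^2 = (-0.624)^2 = 0.389376

0.389376


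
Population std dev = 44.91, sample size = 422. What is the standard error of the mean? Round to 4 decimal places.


SE = sigma / sqrt(n)
sqrt(422) ≈ 20.542639
SE = 44.91 / 20.542639 ≈ 2.186185

2.1862


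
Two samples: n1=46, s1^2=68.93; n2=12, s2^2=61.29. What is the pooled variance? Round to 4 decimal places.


sp^2 = ((n1-1)*s1^2 + (n2-1)*s2^2)/(n1+n2-2)
(n1-1)*s1^2 = 45 * 68.93 = 3101.85
(n2-1)*s2^2 = 11 * 61.29 = 674.19
numerator = 3101.85 + 674.19 = 3776.04
n1+n2-2 = 56
sp^2 = 3776.04 / 56 = 94401/1400 ≈ 67.429286

67.4293


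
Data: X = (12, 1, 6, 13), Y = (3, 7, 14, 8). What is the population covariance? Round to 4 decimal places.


Cov = (1/n)*sum((xi-xbar)(yi-ybar))
n = 4, xbar = 32/4 = 8, ybar = 32/4 = 8
sum((xi-xbar)(yi-ybar)) = -25
Cov = -25 / 4 = -6.25

-6.2500


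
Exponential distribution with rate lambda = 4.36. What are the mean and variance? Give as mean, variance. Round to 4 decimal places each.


mean = 1/lam, var = 1/lam^2
mean = 1 / 4.36 = 25/109 ≈ 0.229358
lam^2 = 4.36^2 = 19.0096
var = 1 / 19.0096 ≈ 0.052605

0.2294, 0.0526


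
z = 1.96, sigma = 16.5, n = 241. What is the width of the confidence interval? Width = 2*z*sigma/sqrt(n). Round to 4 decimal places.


width = 2*z*sigma/sqrt(n)
2*z*sigma = 2 * 1.96 * 16.5 = 64.68
sqrt(241) ≈ 15.524175
width = 64.68 / 15.524175 ≈ 4.166405

4.1664


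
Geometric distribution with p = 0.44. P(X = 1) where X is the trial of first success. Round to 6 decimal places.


P = (1-p)^(k-1) * p
(1-p)^(k-1) = 0.56^0 = 1
P = 1 * 0.44 = 0.44

0.440000


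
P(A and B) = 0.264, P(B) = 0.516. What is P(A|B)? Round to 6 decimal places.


P(A|B) = P(A and B) / P(B) = 0.264 / 0.516 = 22/43 ≈ 0.51162791

0.511628


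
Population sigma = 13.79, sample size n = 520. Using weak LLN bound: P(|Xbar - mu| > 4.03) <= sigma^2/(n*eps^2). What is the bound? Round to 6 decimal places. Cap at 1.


bound = min(1, sigma^2/(n*eps^2))
sigma^2 = 13.79^2 = 190.1641
n*eps^2 = 520 * 4.03^2 = 520 * 16.2409 = 8445.268
sigma^2/(n*eps^2) = 190.1641 / 8445.268 ≈ 0.02251724

0.022517


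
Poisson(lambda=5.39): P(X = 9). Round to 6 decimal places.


P = e^(-lam) * lam^k / k!
e^(-5.39) ≈ 0.004561973
lam^k = 5.39^9 ≈ 3839714.083186
k! = 9! = 362880
P = 0.004561973 * 3839714.083186 / 362880 ≈ 0.048271

0.048271


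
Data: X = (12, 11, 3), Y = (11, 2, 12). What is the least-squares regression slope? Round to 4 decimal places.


b = sum((xi-xbar)(yi-ybar)) / sum((xi-xbar)^2)
n = 3, xbar = 26/3 ≈ 8.666667, ybar = 25/3 ≈ 8.333333
Sxy = sum((xi-xbar)(yi-ybar)) = -80/3 ≈ -26.666667
Sxx = sum((xi-xbar)^2) = 146/3 ≈ 48.666667
b = Sxy / Sxx = -40/73 ≈ -0.547945

-0.5479


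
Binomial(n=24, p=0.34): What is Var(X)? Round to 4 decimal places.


Var = n*p*(1-p) = 24 * 0.34 * 0.66 = 5.3856

5.3856


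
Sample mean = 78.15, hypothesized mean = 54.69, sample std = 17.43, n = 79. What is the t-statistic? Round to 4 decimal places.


t = (xbar - mu0) / (s/sqrt(n))
xbar - mu0 = 78.15 - 54.69 = 23.46
sqrt(79) ≈ 8.88819442
s/sqrt(n) = 17.43 / 8.88819442 ≈ 1.96102821
t = 23.46 / 1.96102821 ≈ 11.963112

11.9631


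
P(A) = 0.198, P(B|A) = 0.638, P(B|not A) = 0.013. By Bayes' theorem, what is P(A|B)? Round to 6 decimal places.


P(A|B) = P(B|A)*P(A) / P(B), P(B) = P(B|A)*P(A) + P(B|not A)*P(not A)
P(B|A)*P(A) = 0.638 * 0.198 = 0.126324
P(B|not A)*P(not A) = 0.013 * 0.802 = 0.010426
P(B) = 0.126324 + 0.010426 = 0.13675
P(A|B) = 0.126324 / 0.13675 ≈ 0.92375868

0.923759


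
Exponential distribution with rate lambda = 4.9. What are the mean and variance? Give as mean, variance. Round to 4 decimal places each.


mean = 1/lam, var = 1/lam^2
mean = 1 / 4.9 = 10/49 ≈ 0.204082
lam^2 = 4.9^2 = 24.01
var = 1 / 24.01 = 100/2401 ≈ 0.041649

0.2041, 0.0416


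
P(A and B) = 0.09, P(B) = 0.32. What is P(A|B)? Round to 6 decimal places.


P(A|B) = P(A and B) / P(B) = 0.09 / 0.32 = 0.28125

0.281250


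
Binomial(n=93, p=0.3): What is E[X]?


E[X] = n*p = 93 * 0.3 = 27.9

27.9


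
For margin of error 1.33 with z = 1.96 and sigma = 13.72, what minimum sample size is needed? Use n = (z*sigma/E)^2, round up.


z*sigma/E = 1.96 * 13.72 / 1.33 = 9604/475 ≈ 20.218947
(z*sigma/E)^2 ≈ 408.805833
round up: n = 409

409


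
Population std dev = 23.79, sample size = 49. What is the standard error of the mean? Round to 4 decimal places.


SE = sigma / sqrt(n)
sqrt(49) = 7
SE = 23.79 / 7 = 2379/700 ≈ 3.398571

3.3986


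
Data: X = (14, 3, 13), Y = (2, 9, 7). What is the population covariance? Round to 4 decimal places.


Cov = (1/n)*sum((xi-xbar)(yi-ybar))
n = 3, xbar = 30/3 = 10, ybar = 18/3 = 6
sum((xi-xbar)(yi-ybar)) = -34
Cov = -34 / 3 = -34/3 ≈ -11.333333

-11.3333


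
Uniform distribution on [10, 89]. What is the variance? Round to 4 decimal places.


Var = (b-a)^2 / 12
(b-a)^2 = (89 - 10)^2 = 6241
Var = 6241/12 ≈ 520.083333

520.0833


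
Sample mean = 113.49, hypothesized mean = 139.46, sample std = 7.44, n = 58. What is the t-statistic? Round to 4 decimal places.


t = (xbar - mu0) / (s/sqrt(n))
xbar - mu0 = 113.49 - 139.46 = -25.97
sqrt(58) ≈ 7.61577311
s/sqrt(n) = 7.44 / 7.61577311 ≈ 0.97691986
t = -25.97 / 0.97691986 ≈ -26.583552

-26.5836


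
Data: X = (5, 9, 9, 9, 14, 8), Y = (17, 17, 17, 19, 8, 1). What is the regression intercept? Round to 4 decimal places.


a = ybar - b*xbar, where b = sum((xi-xbar)(yi-ybar)) / sum((xi-xbar)^2)
n = 6, xbar = 54/6 = 9, ybar = 79/6 ≈ 13.166667
Sxy = sum((xi-xbar)(yi-ybar)) = -29
Sxx = sum((xi-xbar)^2) = 42
b = Sxy / Sxx = -29/42 ≈ -0.690476
a = 13.166667 - (-0.690476) * 9 = 407/21 ≈ 19.380952

19.3810


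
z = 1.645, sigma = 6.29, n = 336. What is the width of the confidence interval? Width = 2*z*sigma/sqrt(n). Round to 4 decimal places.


width = 2*z*sigma/sqrt(n)
2*z*sigma = 2 * 1.645 * 6.29 = 20.6941
sqrt(336) ≈ 18.330303
width = 20.6941 / 18.330303 ≈ 1.128956

1.1290


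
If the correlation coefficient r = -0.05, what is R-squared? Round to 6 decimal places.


R^2 = r^2 = (-0.05)^2 = 0.0025

0.002500


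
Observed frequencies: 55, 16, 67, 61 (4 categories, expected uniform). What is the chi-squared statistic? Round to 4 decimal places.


chi2 = sum((O-E)^2/E), E = total/4
total = 199, E = 199/4 = 49.75
(55 - 49.75)^2 / 49.75 = 27.5625 / 49.75 = 441/796 ≈ 0.554020
(16 - 49.75)^2 / 49.75 = 1139.0625 / 49.75 = 18225/796 ≈ 22.895729
(67 - 49.75)^2 / 49.75 = 297.5625 / 49.75 = 4761/796 ≈ 5.981156
(61 - 49.75)^2 / 49.75 = 126.5625 / 49.75 = 2025/796 ≈ 2.543970
chi2 = 6363/199 ≈ 31.974874

31.9749


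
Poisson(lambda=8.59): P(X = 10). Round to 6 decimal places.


P = e^(-lam) * lam^k / k!
e^(-8.59) ≈ 0.0001859561
lam^k = 8.59^10 ≈ 2187417278.551359
k! = 10! = 3628800
P = 0.0001859561 * 2187417278.551359 / 3628800 ≈ 0.112093

0.112093


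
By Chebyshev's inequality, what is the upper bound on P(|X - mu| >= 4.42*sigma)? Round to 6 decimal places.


P <= 1/k^2
k^2 = 4.42^2 = 19.5364
1/k^2 = 1 / 19.5364 ≈ 0.05118650

0.051187


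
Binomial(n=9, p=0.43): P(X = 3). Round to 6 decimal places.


P = C(n,k) * p^k * (1-p)^(n-k)
C(9,3) = 84
p^k = 0.43^3 = 0.079507
(1-p)^(n-k) = 0.57^6 ≈ 0.03429645
P = 84 * 0.079507 * 0.03429645 ≈ 0.229052

0.229052


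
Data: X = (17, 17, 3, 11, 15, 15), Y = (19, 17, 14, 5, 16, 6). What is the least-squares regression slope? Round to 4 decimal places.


b = sum((xi-xbar)(yi-ybar)) / sum((xi-xbar)^2)
n = 6, xbar = 78/6 = 13, ybar = 77/6 ≈ 12.833333
Sxy = sum((xi-xbar)(yi-ybar)) = 38
Sxx = sum((xi-xbar)^2) = 144
b = Sxy / Sxx = 19/72 ≈ 0.263889

0.2639


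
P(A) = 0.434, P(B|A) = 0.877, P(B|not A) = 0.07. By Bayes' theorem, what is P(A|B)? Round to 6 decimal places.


P(A|B) = P(B|A)*P(A) / P(B), P(B) = P(B|A)*P(A) + P(B|not A)*P(not A)
P(B|A)*P(A) = 0.877 * 0.434 = 0.380618
P(B|not A)*P(not A) = 0.07 * 0.566 = 0.03962
P(B) = 0.380618 + 0.03962 = 0.420238
P(A|B) = 0.380618 / 0.420238 ≈ 0.90572009

0.905720


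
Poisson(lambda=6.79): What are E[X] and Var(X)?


E[X] = Var(X) = lambda = 6.79

6.79, 6.79


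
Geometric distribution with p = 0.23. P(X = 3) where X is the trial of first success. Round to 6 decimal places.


P = (1-p)^(k-1) * p
(1-p)^(k-1) = 0.77^2 = 0.5929
P = 0.5929 * 0.23 = 0.136367

0.136367


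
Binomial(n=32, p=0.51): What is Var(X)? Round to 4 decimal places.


Var = n*p*(1-p) = 32 * 0.51 * 0.49 = 7.9968

7.9968


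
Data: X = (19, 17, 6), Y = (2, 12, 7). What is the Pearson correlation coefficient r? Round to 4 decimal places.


r = sum((xi-xbar)(yi-ybar)) / sqrt(sum((xi-xbar)^2) * sum((yi-ybar)^2))
n = 3, xbar = 42/3 = 14, ybar = 21/3 = 7
Sxy = sum((xi-xbar)(yi-ybar)) = -10
Sxx = sum((xi-xbar)^2) = 98
Syy = sum((yi-ybar)^2) = 50
sqrt(Sxx*Syy) = 70
r = Sxy / sqrt(Sxx*Syy) = -10 / 70 = -1/7 ≈ -0.142857

-0.1429


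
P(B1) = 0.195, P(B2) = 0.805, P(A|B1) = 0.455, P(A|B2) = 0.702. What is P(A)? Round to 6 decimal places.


P(A) = P(A|B1)*P(B1) + P(A|B2)*P(B2)
P(A|B1)*P(B1) = 0.455 * 0.195 = 0.088725
P(A|B2)*P(B2) = 0.702 * 0.805 = 0.56511
P(A) = 0.088725 + 0.56511 = 0.653835

0.653835


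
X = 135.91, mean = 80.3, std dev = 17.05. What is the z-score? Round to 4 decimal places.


z = (X - mu) / sigma
X - mu = 135.91 - 80.3 = 55.61
z = 55.61 / 17.05 = 5561/1705 ≈ 3.261584

3.2616


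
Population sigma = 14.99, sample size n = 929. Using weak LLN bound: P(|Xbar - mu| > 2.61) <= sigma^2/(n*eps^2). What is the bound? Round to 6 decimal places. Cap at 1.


bound = min(1, sigma^2/(n*eps^2))
sigma^2 = 14.99^2 = 224.7001
n*eps^2 = 929 * 2.61^2 = 929 * 6.8121 = 6328.4409
sigma^2/(n*eps^2) = 224.7001 / 6328.4409 ≈ 0.03550639

0.035506


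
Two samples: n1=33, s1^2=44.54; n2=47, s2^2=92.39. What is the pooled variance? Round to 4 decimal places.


sp^2 = ((n1-1)*s1^2 + (n2-1)*s2^2)/(n1+n2-2)
(n1-1)*s1^2 = 32 * 44.54 = 1425.28
(n2-1)*s2^2 = 46 * 92.39 = 4249.94
numerator = 1425.28 + 4249.94 = 5675.22
n1+n2-2 = 78
sp^2 = 5675.22 / 78 = 94587/1300 ≈ 72.759231

72.7592


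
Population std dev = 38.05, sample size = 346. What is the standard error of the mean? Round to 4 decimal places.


SE = sigma / sqrt(n)
sqrt(346) ≈ 18.601075
SE = 38.05 / 18.601075 ≈ 2.045581

2.0456


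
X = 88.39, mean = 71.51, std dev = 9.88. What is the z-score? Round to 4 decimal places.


z = (X - mu) / sigma
X - mu = 88.39 - 71.51 = 16.88
z = 16.88 / 9.88 = 422/247 ≈ 1.708502

1.7085


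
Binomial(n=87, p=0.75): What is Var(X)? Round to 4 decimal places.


Var = n*p*(1-p) = 87 * 0.75 * 0.25 = 16.3125

16.3125


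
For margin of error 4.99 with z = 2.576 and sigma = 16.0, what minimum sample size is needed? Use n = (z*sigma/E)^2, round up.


z*sigma/E = 2.576 * 16.0 / 4.99 = 20608/2495 ≈ 8.259719
(z*sigma/E)^2 ≈ 68.222965
round up: n = 69

69


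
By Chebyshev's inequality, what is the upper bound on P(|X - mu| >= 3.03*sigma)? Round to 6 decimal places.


P <= 1/k^2
k^2 = 3.03^2 = 9.1809
1/k^2 = 1 / 9.1809 ≈ 0.10892178

0.108922


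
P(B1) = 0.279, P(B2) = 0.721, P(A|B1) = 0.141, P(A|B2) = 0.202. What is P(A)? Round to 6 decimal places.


P(A) = P(A|B1)*P(B1) + P(A|B2)*P(B2)
P(A|B1)*P(B1) = 0.141 * 0.279 = 0.039339
P(A|B2)*P(B2) = 0.202 * 0.721 = 0.145642
P(A) = 0.039339 + 0.145642 = 0.184981

0.184981


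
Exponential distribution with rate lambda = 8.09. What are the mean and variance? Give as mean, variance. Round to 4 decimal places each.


mean = 1/lam, var = 1/lam^2
mean = 1 / 8.09 = 100/809 ≈ 0.123609
lam^2 = 8.09^2 = 65.4481
var = 1 / 65.4481 ≈ 0.015279

0.1236, 0.0153


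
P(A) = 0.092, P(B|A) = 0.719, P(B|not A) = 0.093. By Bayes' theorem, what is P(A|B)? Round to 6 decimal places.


P(A|B) = P(B|A)*P(A) / P(B), P(B) = P(B|A)*P(A) + P(B|not A)*P(not A)
P(B|A)*P(A) = 0.719 * 0.092 = 0.066148
P(B|not A)*P(not A) = 0.093 * 0.908 = 0.084444
P(B) = 0.066148 + 0.084444 = 0.150592
P(A|B) = 0.066148 / 0.150592 ≈ 0.43925308

0.439253


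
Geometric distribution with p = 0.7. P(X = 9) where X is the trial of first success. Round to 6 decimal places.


P = (1-p)^(k-1) * p
(1-p)^(k-1) = 0.3^8 = 0.00006561
P = 0.00006561 * 0.7 = 0.000045927

0.000046


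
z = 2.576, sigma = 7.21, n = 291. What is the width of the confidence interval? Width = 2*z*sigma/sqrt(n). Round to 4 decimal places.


width = 2*z*sigma/sqrt(n)
2*z*sigma = 2 * 2.576 * 7.21 = 37.14592
sqrt(291) ≈ 17.058722
width = 37.14592 / 17.058722 ≈ 2.177532

2.1775


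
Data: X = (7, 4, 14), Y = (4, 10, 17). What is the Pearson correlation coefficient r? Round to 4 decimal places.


r = sum((xi-xbar)(yi-ybar)) / sqrt(sum((xi-xbar)^2) * sum((yi-ybar)^2))
n = 3, xbar = 25/3 ≈ 8.333333, ybar = 31/3 ≈ 10.333333
Sxy = sum((xi-xbar)(yi-ybar)) = 143/3 ≈ 47.666667
Sxx = sum((xi-xbar)^2) = 158/3 ≈ 52.666667
Syy = sum((yi-ybar)^2) = 254/3 ≈ 84.666667
sqrt(Sxx*Syy) ≈ 66.776576
r = Sxy / sqrt(Sxx*Syy) = 47.666667 / 66.776576 ≈ 0.713823

0.7138


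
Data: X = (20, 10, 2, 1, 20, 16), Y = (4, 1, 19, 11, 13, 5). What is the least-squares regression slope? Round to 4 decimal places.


b = sum((xi-xbar)(yi-ybar)) / sum((xi-xbar)^2)
n = 6, xbar = 69/6 = 11.5, ybar = 53/6 ≈ 8.833333
Sxy = sum((xi-xbar)(yi-ybar)) = -130.5
Sxx = sum((xi-xbar)^2) = 367.5
b = Sxy / Sxx = -87/245 ≈ -0.355102

-0.3551


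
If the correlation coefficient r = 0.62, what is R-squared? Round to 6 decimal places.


R^2 = r^2 = (0.62)^2 = 0.3844

0.384400


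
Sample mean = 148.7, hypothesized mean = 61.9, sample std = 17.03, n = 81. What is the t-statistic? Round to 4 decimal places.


t = (xbar - mu0) / (s/sqrt(n))
xbar - mu0 = 148.7 - 61.9 = 86.8
sqrt(81) = 9
s/sqrt(n) = 17.03 / 9 = 1703/900 ≈ 1.89222222
t = 86.8 / 1.89222222 = 78120/1703 ≈ 45.871991

45.8720


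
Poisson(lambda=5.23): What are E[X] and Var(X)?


E[X] = Var(X) = lambda = 5.23

5.23, 5.23


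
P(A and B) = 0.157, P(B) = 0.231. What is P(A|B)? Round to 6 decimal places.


P(A|B) = P(A and B) / P(B) = 0.157 / 0.231 = 157/231 ≈ 0.67965368

0.679654


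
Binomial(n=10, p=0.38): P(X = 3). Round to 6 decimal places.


P = C(n,k) * p^k * (1-p)^(n-k)
C(10,3) = 120
p^k = 0.38^3 = 0.054872
(1-p)^(n-k) = 0.62^7 ≈ 0.03521615
P = 120 * 0.054872 * 0.03521615 ≈ 0.231886

0.231886


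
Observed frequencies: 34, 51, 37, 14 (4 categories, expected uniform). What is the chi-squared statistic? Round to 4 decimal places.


chi2 = sum((O-E)^2/E), E = total/4
total = 136, E = 136/4 = 34
(34 - 34)^2 / 34 = 0 / 34 = 0
(51 - 34)^2 / 34 = 289 / 34 = 8.5
(37 - 34)^2 / 34 = 9 / 34 = 9/34 ≈ 0.264706
(14 - 34)^2 / 34 = 400 / 34 = 200/17 ≈ 11.764706
chi2 = 349/17 ≈ 20.529412

20.5294


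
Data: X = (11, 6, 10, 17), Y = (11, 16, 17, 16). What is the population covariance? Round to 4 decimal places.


Cov = (1/n)*sum((xi-xbar)(yi-ybar))
n = 4, xbar = 44/4 = 11, ybar = 60/4 = 15
sum((xi-xbar)(yi-ybar)) = -1
Cov = -1 / 4 = -0.25

-0.2500


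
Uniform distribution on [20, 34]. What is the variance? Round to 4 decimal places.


Var = (b-a)^2 / 12
(b-a)^2 = (34 - 20)^2 = 196
Var = 196/12 ≈ 16.333333

16.3333


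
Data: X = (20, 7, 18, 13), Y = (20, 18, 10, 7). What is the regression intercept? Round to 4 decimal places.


a = ybar - b*xbar, where b = sum((xi-xbar)(yi-ybar)) / sum((xi-xbar)^2)
n = 4, xbar = 58/4 = 14.5, ybar = 55/4 = 13.75
Sxy = sum((xi-xbar)(yi-ybar)) = -0.5
Sxx = sum((xi-xbar)^2) = 101
b = Sxy / Sxx = -1/202 ≈ -0.004950
a = 13.75 - (-0.004950) * 14.5 = 1396/101 ≈ 13.821782

13.8218


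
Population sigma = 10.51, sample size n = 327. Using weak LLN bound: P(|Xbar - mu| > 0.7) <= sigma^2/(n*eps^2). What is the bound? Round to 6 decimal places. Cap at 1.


bound = min(1, sigma^2/(n*eps^2))
sigma^2 = 10.51^2 = 110.4601
n*eps^2 = 327 * 0.7^2 = 327 * 0.49 = 160.23
sigma^2/(n*eps^2) = 110.4601 / 160.23 ≈ 0.68938463

0.689385


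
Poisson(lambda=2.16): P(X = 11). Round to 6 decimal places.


P = e^(-lam) * lam^k / k!
e^(-2.16) ≈ 0.1153251
lam^k = 2.16^11 ≈ 4775.196666
k! = 11! = 39916800
P = 0.1153251 * 4775.196666 / 39916800 ≈ 0.000014

0.000014


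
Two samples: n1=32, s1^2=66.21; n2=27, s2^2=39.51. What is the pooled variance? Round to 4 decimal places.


sp^2 = ((n1-1)*s1^2 + (n2-1)*s2^2)/(n1+n2-2)
(n1-1)*s1^2 = 31 * 66.21 = 2052.51
(n2-1)*s2^2 = 26 * 39.51 = 1027.26
numerator = 2052.51 + 1027.26 = 3079.77
n1+n2-2 = 57
sp^2 = 3079.77 / 57 = 102659/1900 ≈ 54.031053

54.0311


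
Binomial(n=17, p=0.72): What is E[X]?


E[X] = n*p = 17 * 0.72 = 12.24

12.24


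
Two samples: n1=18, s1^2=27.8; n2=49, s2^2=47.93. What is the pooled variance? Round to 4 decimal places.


sp^2 = ((n1-1)*s1^2 + (n2-1)*s2^2)/(n1+n2-2)
(n1-1)*s1^2 = 17 * 27.8 = 472.6
(n2-1)*s2^2 = 48 * 47.93 = 2300.64
numerator = 472.6 + 2300.64 = 2773.24
n1+n2-2 = 65
sp^2 = 2773.24 / 65 = 69331/1625 ≈ 42.665231

42.6652


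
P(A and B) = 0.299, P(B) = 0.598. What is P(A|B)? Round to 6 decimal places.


P(A|B) = P(A and B) / P(B) = 0.299 / 0.598 = 0.5

0.500000


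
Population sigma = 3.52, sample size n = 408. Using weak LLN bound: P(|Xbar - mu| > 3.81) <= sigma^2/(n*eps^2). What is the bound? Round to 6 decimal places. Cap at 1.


bound = min(1, sigma^2/(n*eps^2))
sigma^2 = 3.52^2 = 12.3904
n*eps^2 = 408 * 3.81^2 = 408 * 14.5161 = 5922.5688
sigma^2/(n*eps^2) = 12.3904 / 5922.5688 ≈ 0.00209207

0.002092


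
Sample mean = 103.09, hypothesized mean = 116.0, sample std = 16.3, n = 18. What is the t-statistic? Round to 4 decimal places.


t = (xbar - mu0) / (s/sqrt(n))
xbar - mu0 = 103.09 - 116.0 = -12.91
sqrt(18) ≈ 4.24264069
s/sqrt(n) = 16.3 / 4.24264069 ≈ 3.84194684
t = -12.91 / 3.84194684 ≈ -3.360276

-3.3603


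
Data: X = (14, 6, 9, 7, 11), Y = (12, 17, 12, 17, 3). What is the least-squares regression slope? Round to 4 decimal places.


b = sum((xi-xbar)(yi-ybar)) / sum((xi-xbar)^2)
n = 5, xbar = 47/5 = 9.4, ybar = 61/5 = 12.2
Sxy = sum((xi-xbar)(yi-ybar)) = -43.4
Sxx = sum((xi-xbar)^2) = 41.2
b = Sxy / Sxx = -217/206 ≈ -1.053398

-1.0534


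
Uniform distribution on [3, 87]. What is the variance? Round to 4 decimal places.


Var = (b-a)^2 / 12
(b-a)^2 = (87 - 3)^2 = 7056
Var = 7056/12 = 588

588.0000


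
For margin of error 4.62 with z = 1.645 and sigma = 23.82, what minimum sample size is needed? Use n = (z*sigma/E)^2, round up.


z*sigma/E = 1.645 * 23.82 / 4.62 = 18659/2200 ≈ 8.481364
(z*sigma/E)^2 ≈ 71.933529
round up: n = 72

72


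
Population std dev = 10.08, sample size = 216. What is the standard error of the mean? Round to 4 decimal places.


SE = sigma / sqrt(n)
sqrt(216) ≈ 14.696938
SE = 10.08 / 14.696938 ≈ 0.685857

0.6859


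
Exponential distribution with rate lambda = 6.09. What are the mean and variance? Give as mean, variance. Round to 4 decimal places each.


mean = 1/lam, var = 1/lam^2
mean = 1 / 6.09 = 100/609 ≈ 0.164204
lam^2 = 6.09^2 = 37.0881
var = 1 / 37.0881 ≈ 0.026963

0.1642, 0.0270


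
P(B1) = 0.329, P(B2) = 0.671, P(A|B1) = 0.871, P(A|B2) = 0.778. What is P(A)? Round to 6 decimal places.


P(A) = P(A|B1)*P(B1) + P(A|B2)*P(B2)
P(A|B1)*P(B1) = 0.871 * 0.329 = 0.286559
P(A|B2)*P(B2) = 0.778 * 0.671 = 0.522038
P(A) = 0.286559 + 0.522038 = 0.808597

0.808597


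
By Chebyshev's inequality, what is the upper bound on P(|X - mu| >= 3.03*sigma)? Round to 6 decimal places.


P <= 1/k^2
k^2 = 3.03^2 = 9.1809
1/k^2 = 1 / 9.1809 ≈ 0.10892178

0.108922


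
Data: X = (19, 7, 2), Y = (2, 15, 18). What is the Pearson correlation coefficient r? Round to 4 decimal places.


r = sum((xi-xbar)(yi-ybar)) / sqrt(sum((xi-xbar)^2) * sum((yi-ybar)^2))
n = 3, xbar = 28/3 ≈ 9.333333, ybar = 35/3 ≈ 11.666667
Sxy = sum((xi-xbar)(yi-ybar)) = -443/3 ≈ -147.666667
Sxx = sum((xi-xbar)^2) = 458/3 ≈ 152.666667
Syy = sum((yi-ybar)^2) = 434/3 ≈ 144.666667
sqrt(Sxx*Syy) ≈ 148.612845
r = Sxy / sqrt(Sxx*Syy) = -147.666667 / 148.612845 ≈ -0.993633

-0.9936


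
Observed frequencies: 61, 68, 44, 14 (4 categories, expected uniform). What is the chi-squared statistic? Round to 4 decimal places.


chi2 = sum((O-E)^2/E), E = total/4
total = 187, E = 187/4 = 46.75
(61 - 46.75)^2 / 46.75 = 203.0625 / 46.75 = 3249/748 ≈ 4.343583
(68 - 46.75)^2 / 46.75 = 451.5625 / 46.75 = 425/44 ≈ 9.659091
(44 - 46.75)^2 / 46.75 = 7.5625 / 46.75 = 11/68 ≈ 0.161765
(14 - 46.75)^2 / 46.75 = 1072.5625 / 46.75 = 17161/748 ≈ 22.942513
chi2 = 6939/187 ≈ 37.106952

37.1070


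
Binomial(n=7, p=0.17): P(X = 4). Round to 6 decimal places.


P = C(n,k) * p^k * (1-p)^(n-k)
C(7,4) = 35
p^k = 0.17^4 = 0.00083521
(1-p)^(n-k) = 0.83^3 = 0.571787
P = 35 * 0.00083521 * 0.571787 ≈ 0.016715

0.016715


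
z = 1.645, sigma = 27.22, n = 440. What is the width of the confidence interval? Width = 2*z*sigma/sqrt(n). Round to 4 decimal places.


width = 2*z*sigma/sqrt(n)
2*z*sigma = 2 * 1.645 * 27.22 = 89.5538
sqrt(440) ≈ 20.976177
width = 89.5538 / 20.976177 ≈ 4.269310

4.2693


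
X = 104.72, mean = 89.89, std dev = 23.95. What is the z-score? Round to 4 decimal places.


z = (X - mu) / sigma
X - mu = 104.72 - 89.89 = 14.83
z = 14.83 / 23.95 = 1483/2395 ≈ 0.619207

0.6192


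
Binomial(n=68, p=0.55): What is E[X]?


E[X] = n*p = 68 * 0.55 = 37.4

37.4


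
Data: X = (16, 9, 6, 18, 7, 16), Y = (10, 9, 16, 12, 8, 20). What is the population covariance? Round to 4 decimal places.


Cov = (1/n)*sum((xi-xbar)(yi-ybar))
n = 6, xbar = 72/6 = 12, ybar = 75/6 = 12.5
sum((xi-xbar)(yi-ybar)) = 29
Cov = 29 / 6 = 29/6 ≈ 4.833333

4.8333


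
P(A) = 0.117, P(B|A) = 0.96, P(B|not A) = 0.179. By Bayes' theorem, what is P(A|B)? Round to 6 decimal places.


P(A|B) = P(B|A)*P(A) / P(B), P(B) = P(B|A)*P(A) + P(B|not A)*P(not A)
P(B|A)*P(A) = 0.96 * 0.117 = 0.11232
P(B|not A)*P(not A) = 0.179 * 0.883 = 0.158057
P(B) = 0.11232 + 0.158057 = 0.270377
P(A|B) = 0.11232 / 0.270377 ≈ 0.41541995

0.415420


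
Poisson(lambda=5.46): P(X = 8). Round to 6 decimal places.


P = e^(-lam) * lam^k / k!
e^(-5.46) ≈ 0.004253556
lam^k = 5.46^8 ≈ 789843.669423
k! = 8! = 40320
P = 0.004253556 * 789843.669423 / 40320 ≈ 0.083325

0.083325


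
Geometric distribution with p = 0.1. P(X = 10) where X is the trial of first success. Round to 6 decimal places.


P = (1-p)^(k-1) * p
(1-p)^(k-1) = 0.9^9 ≈ 0.3874205
P = 0.3874205 * 0.1 ≈ 0.03874205

0.038742


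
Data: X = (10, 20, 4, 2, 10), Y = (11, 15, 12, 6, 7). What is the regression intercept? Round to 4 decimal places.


a = ybar - b*xbar, where b = sum((xi-xbar)(yi-ybar)) / sum((xi-xbar)^2)
n = 5, xbar = 46/5 = 9.2, ybar = 51/5 = 10.2
Sxy = sum((xi-xbar)(yi-ybar)) = 70.8
Sxx = sum((xi-xbar)^2) = 196.8
b = Sxy / Sxx = 59/164 ≈ 0.359756
a = 10.2 - 0.359756 * 9.2 = 565/82 ≈ 6.890244

6.8902


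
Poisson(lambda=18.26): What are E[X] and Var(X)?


E[X] = Var(X) = lambda = 18.26

18.26, 18.26


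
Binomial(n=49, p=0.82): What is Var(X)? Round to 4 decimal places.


Var = n*p*(1-p) = 49 * 0.82 * 0.18 = 7.2324

7.2324


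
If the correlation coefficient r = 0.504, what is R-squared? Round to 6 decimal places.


R^2 = r^2 = (0.504)^2 = 0.254016

0.254016


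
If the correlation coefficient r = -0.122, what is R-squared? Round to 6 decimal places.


R^2 = r^2 = (-0.122)^2 = 0.014884

0.014884


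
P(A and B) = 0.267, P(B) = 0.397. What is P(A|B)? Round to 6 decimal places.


P(A|B) = P(A and B) / P(B) = 0.267 / 0.397 = 267/397 ≈ 0.67254408

0.672544
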